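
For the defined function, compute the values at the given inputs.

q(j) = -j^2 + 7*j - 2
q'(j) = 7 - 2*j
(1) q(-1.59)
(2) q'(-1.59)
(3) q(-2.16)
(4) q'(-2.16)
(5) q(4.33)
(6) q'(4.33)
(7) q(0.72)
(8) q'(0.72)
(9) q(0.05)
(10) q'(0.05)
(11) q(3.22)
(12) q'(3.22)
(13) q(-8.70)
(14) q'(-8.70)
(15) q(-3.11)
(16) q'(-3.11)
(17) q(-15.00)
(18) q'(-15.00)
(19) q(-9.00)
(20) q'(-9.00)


(1) = -15.66
(2) = 10.18
(3) = -21.79
(4) = 11.32
(5) = 9.56
(6) = -1.66
(7) = 2.52
(8) = 5.56
(9) = -1.65
(10) = 6.90
(11) = 10.17
(12) = 0.56
(13) = -138.59
(14) = 24.40
(15) = -33.44
(16) = 13.22
(17) = -332.00
(18) = 37.00
(19) = -146.00
(20) = 25.00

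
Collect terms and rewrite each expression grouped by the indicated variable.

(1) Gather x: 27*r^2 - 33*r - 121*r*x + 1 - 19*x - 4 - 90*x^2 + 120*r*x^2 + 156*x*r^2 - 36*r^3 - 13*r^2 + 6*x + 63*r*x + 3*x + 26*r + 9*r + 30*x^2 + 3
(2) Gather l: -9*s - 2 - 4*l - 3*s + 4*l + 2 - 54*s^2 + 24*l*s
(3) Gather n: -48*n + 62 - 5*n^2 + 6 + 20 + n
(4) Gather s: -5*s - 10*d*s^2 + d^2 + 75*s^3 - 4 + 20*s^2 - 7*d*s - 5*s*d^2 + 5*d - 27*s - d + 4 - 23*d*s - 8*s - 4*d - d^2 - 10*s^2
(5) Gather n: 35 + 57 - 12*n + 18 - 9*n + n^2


(1) = -36*r^3 + 14*r^2 + 2*r + x^2*(120*r - 60) + x*(156*r^2 - 58*r - 10)
(2) = 24*l*s - 54*s^2 - 12*s
(3) = -5*n^2 - 47*n + 88
(4) = 75*s^3 + s^2*(10 - 10*d) + s*(-5*d^2 - 30*d - 40)
(5) = n^2 - 21*n + 110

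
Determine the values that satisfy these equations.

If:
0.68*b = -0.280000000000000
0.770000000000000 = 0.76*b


Then:
No Solution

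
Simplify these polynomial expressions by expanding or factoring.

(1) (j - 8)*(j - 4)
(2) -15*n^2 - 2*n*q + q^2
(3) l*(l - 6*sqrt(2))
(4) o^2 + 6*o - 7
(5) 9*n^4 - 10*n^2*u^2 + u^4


(1) = j^2 - 12*j + 32
(2) = (-5*n + q)*(3*n + q)
(3) = l^2 - 6*sqrt(2)*l
(4) = (o - 1)*(o + 7)
(5) = (-3*n + u)*(-n + u)*(n + u)*(3*n + u)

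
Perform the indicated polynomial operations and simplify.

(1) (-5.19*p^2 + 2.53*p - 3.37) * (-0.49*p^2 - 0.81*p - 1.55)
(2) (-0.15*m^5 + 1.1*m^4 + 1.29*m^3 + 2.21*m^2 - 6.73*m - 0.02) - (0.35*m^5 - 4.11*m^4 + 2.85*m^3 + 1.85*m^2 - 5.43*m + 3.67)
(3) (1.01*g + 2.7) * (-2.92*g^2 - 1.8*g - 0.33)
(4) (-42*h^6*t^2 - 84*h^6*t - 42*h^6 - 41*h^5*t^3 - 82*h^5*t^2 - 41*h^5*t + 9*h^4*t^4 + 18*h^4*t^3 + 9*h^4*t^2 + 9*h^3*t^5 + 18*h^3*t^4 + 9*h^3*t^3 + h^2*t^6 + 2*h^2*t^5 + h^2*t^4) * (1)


(1) = 2.5431*p^4 + 2.9642*p^3 + 7.6465*p^2 - 1.1918*p + 5.2235
(2) = -0.5*m^5 + 5.21*m^4 - 1.56*m^3 + 0.36*m^2 - 1.3*m - 3.69
(3) = -2.9492*g^3 - 9.702*g^2 - 5.1933*g - 0.891
(4) = -42*h^6*t^2 - 84*h^6*t - 42*h^6 - 41*h^5*t^3 - 82*h^5*t^2 - 41*h^5*t + 9*h^4*t^4 + 18*h^4*t^3 + 9*h^4*t^2 + 9*h^3*t^5 + 18*h^3*t^4 + 9*h^3*t^3 + h^2*t^6 + 2*h^2*t^5 + h^2*t^4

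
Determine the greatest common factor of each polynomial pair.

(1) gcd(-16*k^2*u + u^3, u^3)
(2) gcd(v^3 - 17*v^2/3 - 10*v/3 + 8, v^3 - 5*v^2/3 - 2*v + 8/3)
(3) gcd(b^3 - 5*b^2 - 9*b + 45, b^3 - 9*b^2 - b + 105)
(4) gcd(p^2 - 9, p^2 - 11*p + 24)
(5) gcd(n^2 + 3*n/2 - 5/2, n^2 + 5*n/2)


(1) = gcd(u*(-4*k + u)*(4*k + u), u^3) = u
(2) = gcd((v - 6)*(v - 1)*(v + 4/3), (v - 2)*(v - 1)*(v + 4/3)) = v^2 + v/3 - 4/3
(3) = gcd((b - 5)*(b - 3)*(b + 3), (b - 7)*(b - 5)*(b + 3)) = b^2 - 2*b - 15
(4) = p - 3
(5) = gcd((n - 1)*(n + 5/2), n*(n + 5/2)) = n + 5/2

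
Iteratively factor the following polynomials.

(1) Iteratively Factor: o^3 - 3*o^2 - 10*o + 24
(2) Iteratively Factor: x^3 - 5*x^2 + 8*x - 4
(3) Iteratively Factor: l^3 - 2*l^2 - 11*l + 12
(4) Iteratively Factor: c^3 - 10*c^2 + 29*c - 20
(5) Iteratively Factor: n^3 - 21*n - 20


(1) = (o - 2)*(o^2 - o - 12) = (o - 2)*(o + 3)*(o - 4)
(2) = (x - 1)*(x^2 - 4*x + 4) = (x - 2)*(x - 1)*(x - 2)
(3) = (l - 1)*(l^2 - l - 12) = (l - 4)*(l - 1)*(l + 3)
(4) = (c - 5)*(c^2 - 5*c + 4) = (c - 5)*(c - 1)*(c - 4)
(5) = (n + 4)*(n^2 - 4*n - 5) = (n + 1)*(n + 4)*(n - 5)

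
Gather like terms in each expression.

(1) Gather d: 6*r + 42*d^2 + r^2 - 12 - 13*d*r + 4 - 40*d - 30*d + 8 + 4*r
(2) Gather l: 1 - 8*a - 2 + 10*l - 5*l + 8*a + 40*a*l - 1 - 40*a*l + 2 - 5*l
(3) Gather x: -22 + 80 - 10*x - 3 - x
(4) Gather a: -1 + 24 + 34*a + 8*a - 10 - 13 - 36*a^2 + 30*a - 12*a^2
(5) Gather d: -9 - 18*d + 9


(1) = 42*d^2 + d*(-13*r - 70) + r^2 + 10*r
(2) = 0
(3) = 55 - 11*x
(4) = -48*a^2 + 72*a
(5) = -18*d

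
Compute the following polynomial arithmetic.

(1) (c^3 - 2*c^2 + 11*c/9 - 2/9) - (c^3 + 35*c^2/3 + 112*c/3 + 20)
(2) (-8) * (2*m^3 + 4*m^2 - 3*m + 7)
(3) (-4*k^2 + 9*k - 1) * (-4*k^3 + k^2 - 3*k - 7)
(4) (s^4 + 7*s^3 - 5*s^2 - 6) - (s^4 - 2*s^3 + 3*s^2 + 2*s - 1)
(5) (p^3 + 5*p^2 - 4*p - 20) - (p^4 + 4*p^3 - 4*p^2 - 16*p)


(1) = -41*c^2/3 - 325*c/9 - 182/9
(2) = -16*m^3 - 32*m^2 + 24*m - 56
(3) = 16*k^5 - 40*k^4 + 25*k^3 - 60*k + 7
(4) = 9*s^3 - 8*s^2 - 2*s - 5
(5) = -p^4 - 3*p^3 + 9*p^2 + 12*p - 20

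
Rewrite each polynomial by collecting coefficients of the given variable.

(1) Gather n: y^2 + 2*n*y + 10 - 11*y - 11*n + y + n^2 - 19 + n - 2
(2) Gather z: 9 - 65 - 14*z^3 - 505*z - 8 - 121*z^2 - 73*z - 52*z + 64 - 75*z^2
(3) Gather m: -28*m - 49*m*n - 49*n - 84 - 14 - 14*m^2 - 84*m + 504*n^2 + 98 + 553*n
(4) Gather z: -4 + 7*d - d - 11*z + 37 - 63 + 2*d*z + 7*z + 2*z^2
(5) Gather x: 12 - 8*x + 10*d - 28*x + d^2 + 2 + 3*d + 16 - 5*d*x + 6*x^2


(1) = n^2 + n*(2*y - 10) + y^2 - 10*y - 11
(2) = -14*z^3 - 196*z^2 - 630*z
(3) = -14*m^2 + m*(-49*n - 112) + 504*n^2 + 504*n
(4) = 6*d + 2*z^2 + z*(2*d - 4) - 30
(5) = d^2 + 13*d + 6*x^2 + x*(-5*d - 36) + 30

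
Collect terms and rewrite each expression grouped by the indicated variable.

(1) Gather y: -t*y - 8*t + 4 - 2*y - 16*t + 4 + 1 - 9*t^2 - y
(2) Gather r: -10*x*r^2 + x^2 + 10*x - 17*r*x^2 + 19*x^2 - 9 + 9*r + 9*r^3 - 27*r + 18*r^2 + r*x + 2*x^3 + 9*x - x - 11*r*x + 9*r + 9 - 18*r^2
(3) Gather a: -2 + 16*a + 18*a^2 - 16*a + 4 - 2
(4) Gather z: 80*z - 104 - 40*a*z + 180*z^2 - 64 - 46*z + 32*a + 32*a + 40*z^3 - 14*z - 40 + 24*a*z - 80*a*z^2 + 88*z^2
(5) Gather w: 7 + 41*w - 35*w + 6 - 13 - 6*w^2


(1) = -9*t^2 - 24*t + y*(-t - 3) + 9
(2) = 9*r^3 - 10*r^2*x + r*(-17*x^2 - 10*x - 9) + 2*x^3 + 20*x^2 + 18*x
(3) = 18*a^2
(4) = 64*a + 40*z^3 + z^2*(268 - 80*a) + z*(20 - 16*a) - 208
(5) = -6*w^2 + 6*w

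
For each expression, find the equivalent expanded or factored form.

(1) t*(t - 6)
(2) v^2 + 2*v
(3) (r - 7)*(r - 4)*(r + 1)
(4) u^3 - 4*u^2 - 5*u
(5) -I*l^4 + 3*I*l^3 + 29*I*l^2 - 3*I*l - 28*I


(1) = t^2 - 6*t
(2) = v*(v + 2)
(3) = r^3 - 10*r^2 + 17*r + 28
(4) = u*(u - 5)*(u + 1)
(5) = (l - 7)*(l - 1)*(l + 4)*(-I*l - I)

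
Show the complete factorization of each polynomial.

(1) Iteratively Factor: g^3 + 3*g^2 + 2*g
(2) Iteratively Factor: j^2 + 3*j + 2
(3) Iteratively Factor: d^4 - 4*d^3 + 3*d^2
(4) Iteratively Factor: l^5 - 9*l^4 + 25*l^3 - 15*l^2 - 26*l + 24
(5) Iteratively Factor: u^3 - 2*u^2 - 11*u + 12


(1) = (g + 2)*(g^2 + g) = g*(g + 2)*(g + 1)
(2) = (j + 2)*(j + 1)
(3) = (d - 3)*(d^3 - d^2) = d*(d - 3)*(d^2 - d) = d*(d - 3)*(d - 1)*(d)
(4) = (l + 1)*(l^4 - 10*l^3 + 35*l^2 - 50*l + 24) = (l - 4)*(l + 1)*(l^3 - 6*l^2 + 11*l - 6) = (l - 4)*(l - 3)*(l + 1)*(l^2 - 3*l + 2) = (l - 4)*(l - 3)*(l - 2)*(l + 1)*(l - 1)
(5) = (u - 1)*(u^2 - u - 12) = (u - 1)*(u + 3)*(u - 4)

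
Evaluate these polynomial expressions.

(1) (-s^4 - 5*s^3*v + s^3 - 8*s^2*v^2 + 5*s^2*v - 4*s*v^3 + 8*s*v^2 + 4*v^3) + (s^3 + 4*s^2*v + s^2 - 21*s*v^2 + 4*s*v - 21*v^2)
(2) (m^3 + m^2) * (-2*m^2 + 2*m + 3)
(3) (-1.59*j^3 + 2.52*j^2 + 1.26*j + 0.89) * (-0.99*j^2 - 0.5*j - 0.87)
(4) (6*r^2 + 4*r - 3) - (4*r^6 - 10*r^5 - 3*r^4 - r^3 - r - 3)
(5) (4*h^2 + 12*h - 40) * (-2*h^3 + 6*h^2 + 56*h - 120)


(1) = -s^4 - 5*s^3*v + 2*s^3 - 8*s^2*v^2 + 9*s^2*v + s^2 - 4*s*v^3 - 13*s*v^2 + 4*s*v + 4*v^3 - 21*v^2
(2) = -2*m^5 + 5*m^3 + 3*m^2
(3) = 1.5741*j^5 - 1.6998*j^4 - 1.1241*j^3 - 3.7035*j^2 - 1.5412*j - 0.7743
(4) = -4*r^6 + 10*r^5 + 3*r^4 + r^3 + 6*r^2 + 5*r
(5) = -8*h^5 + 376*h^3 - 48*h^2 - 3680*h + 4800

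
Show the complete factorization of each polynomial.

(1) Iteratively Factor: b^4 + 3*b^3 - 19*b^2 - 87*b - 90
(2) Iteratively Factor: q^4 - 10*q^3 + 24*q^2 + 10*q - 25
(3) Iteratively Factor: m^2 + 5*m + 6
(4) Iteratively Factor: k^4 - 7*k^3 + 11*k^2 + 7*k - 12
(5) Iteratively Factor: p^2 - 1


(1) = (b - 5)*(b^3 + 8*b^2 + 21*b + 18) = (b - 5)*(b + 3)*(b^2 + 5*b + 6) = (b - 5)*(b + 2)*(b + 3)*(b + 3)
(2) = (q - 5)*(q^3 - 5*q^2 - q + 5) = (q - 5)^2*(q^2 - 1) = (q - 5)^2*(q + 1)*(q - 1)
(3) = (m + 3)*(m + 2)
(4) = (k - 3)*(k^3 - 4*k^2 - k + 4) = (k - 4)*(k - 3)*(k^2 - 1) = (k - 4)*(k - 3)*(k - 1)*(k + 1)
(5) = (p + 1)*(p - 1)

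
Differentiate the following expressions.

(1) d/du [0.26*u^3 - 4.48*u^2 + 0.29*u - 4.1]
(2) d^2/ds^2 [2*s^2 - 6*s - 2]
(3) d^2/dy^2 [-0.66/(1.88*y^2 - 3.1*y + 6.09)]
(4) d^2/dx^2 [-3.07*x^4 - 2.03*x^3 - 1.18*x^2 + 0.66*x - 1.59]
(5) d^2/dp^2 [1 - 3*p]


(1) = 0.78*u^2 - 8.96*u + 0.29
(2) = 4
(3) = (4.665408*y^2 - 7.69296*y - 0.66*(3.76*y - 3.1)*(7.52*y - 6.2) + 15.112944)/(1.88*y^2 - 3.1*y + 6.09)^3
(4) = -36.84*x^2 - 12.18*x - 2.36
(5) = 0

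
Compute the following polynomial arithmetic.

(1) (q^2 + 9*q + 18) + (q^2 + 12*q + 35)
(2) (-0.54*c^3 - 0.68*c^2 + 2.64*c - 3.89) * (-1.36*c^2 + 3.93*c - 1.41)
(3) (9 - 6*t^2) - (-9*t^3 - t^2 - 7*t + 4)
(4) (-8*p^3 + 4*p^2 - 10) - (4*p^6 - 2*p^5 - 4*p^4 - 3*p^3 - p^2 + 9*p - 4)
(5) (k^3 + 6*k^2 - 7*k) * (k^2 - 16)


(1) = 2*q^2 + 21*q + 53
(2) = 0.7344*c^5 - 1.1974*c^4 - 5.5014*c^3 + 16.6244*c^2 - 19.0101*c + 5.4849
(3) = 9*t^3 - 5*t^2 + 7*t + 5
(4) = -4*p^6 + 2*p^5 + 4*p^4 - 5*p^3 + 5*p^2 - 9*p - 6
(5) = k^5 + 6*k^4 - 23*k^3 - 96*k^2 + 112*k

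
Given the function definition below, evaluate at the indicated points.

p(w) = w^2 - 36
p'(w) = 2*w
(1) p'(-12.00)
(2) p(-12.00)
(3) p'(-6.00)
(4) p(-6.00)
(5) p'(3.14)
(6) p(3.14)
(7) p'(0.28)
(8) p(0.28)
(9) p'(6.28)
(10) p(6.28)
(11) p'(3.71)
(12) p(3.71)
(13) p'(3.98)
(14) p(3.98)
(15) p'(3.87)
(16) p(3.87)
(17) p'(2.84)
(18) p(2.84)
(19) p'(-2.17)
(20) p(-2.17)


(1) = -24.00
(2) = 108.00
(3) = -12.00
(4) = 0.00
(5) = 6.28
(6) = -26.14
(7) = 0.56
(8) = -35.92
(9) = 12.56
(10) = 3.44
(11) = 7.42
(12) = -22.24
(13) = 7.96
(14) = -20.16
(15) = 7.74
(16) = -21.02
(17) = 5.68
(18) = -27.93
(19) = -4.34
(20) = -31.29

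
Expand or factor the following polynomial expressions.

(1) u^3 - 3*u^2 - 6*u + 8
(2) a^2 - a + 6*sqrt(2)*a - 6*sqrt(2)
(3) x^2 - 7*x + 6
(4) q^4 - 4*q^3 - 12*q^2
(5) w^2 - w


(1) = (u - 4)*(u - 1)*(u + 2)
(2) = (a - 1)*(a + 6*sqrt(2))
(3) = (x - 6)*(x - 1)
(4) = q^2*(q - 6)*(q + 2)
(5) = w*(w - 1)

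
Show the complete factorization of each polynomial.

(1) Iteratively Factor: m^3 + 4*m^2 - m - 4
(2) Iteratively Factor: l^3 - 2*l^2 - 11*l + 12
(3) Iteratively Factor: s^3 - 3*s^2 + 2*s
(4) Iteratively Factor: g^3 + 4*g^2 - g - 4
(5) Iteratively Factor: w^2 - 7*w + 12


(1) = (m + 4)*(m^2 - 1) = (m + 1)*(m + 4)*(m - 1)
(2) = (l + 3)*(l^2 - 5*l + 4) = (l - 1)*(l + 3)*(l - 4)
(3) = (s - 2)*(s^2 - s) = s*(s - 2)*(s - 1)
(4) = (g + 1)*(g^2 + 3*g - 4) = (g - 1)*(g + 1)*(g + 4)
(5) = (w - 4)*(w - 3)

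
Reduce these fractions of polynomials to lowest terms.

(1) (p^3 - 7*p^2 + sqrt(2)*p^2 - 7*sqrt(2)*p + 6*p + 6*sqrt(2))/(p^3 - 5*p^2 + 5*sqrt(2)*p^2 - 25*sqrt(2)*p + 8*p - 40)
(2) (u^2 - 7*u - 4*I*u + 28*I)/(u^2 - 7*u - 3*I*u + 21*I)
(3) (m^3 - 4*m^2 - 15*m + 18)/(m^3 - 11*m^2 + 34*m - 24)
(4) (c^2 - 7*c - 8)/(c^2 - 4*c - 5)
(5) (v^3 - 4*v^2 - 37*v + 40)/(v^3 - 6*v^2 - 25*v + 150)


(1) = (p^2 - 7*p + 6)/(p^2 + p*(-5 + 4*sqrt(2)) - 20*sqrt(2))
(2) = (u - 4*I)/(u - 3*I)
(3) = (m + 3)/(m - 4)
(4) = (c - 8)/(c - 5)
(5) = (v^2 - 9*v + 8)/(v^2 - 11*v + 30)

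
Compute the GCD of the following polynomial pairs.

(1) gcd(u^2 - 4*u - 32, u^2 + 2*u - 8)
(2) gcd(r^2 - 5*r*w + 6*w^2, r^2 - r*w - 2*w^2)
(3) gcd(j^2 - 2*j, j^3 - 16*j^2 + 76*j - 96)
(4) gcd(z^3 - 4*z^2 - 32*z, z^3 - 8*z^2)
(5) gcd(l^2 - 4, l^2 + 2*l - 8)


(1) = u + 4
(2) = r - 2*w
(3) = j - 2
(4) = z^2 - 8*z
(5) = l - 2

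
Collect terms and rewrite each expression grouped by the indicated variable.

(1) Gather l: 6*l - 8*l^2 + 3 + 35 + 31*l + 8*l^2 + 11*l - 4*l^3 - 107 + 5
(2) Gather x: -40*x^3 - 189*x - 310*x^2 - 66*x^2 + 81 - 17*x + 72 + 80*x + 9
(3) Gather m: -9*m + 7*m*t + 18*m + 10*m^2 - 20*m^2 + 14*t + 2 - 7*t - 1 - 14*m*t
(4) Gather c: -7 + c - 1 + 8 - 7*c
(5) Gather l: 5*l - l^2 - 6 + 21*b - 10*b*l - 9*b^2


(1) = -4*l^3 + 48*l - 64
(2) = -40*x^3 - 376*x^2 - 126*x + 162
(3) = -10*m^2 + m*(9 - 7*t) + 7*t + 1
(4) = -6*c
(5) = -9*b^2 + 21*b - l^2 + l*(5 - 10*b) - 6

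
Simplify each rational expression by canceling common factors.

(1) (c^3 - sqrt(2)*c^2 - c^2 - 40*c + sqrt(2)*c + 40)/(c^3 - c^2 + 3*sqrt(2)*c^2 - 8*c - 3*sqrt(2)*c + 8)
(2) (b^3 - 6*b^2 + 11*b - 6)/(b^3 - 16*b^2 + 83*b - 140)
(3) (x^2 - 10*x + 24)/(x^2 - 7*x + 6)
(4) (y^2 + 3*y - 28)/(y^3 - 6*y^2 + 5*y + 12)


(1) = (c - 5*sqrt(2))/(c - sqrt(2))
(2) = (b^3 - 6*b^2 + 11*b - 6)/(b^3 - 16*b^2 + 83*b - 140)
(3) = (x - 4)/(x - 1)
(4) = (y + 7)/(y^2 - 2*y - 3)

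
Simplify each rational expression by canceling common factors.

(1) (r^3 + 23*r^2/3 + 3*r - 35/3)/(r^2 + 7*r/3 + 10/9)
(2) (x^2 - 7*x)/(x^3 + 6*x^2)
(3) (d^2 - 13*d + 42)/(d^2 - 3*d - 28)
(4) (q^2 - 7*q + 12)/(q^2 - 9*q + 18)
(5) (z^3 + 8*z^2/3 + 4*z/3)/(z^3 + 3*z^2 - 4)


(1) = (3*r^2 + 18*r - 21)/(3*r + 2)
(2) = (x - 7)/(x^2 + 6*x)
(3) = (d - 6)/(d + 4)
(4) = (q - 4)/(q - 6)
(5) = (3*z^2 + 2*z)/(3*z^2 + 3*z - 6)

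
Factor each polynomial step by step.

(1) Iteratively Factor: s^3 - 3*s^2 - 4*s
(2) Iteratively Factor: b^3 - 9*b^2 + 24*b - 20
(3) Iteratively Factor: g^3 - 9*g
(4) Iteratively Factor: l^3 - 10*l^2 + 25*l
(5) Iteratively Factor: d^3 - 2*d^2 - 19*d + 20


(1) = (s - 4)*(s^2 + s) = s*(s - 4)*(s + 1)
(2) = (b - 5)*(b^2 - 4*b + 4) = (b - 5)*(b - 2)*(b - 2)
(3) = (g - 3)*(g^2 + 3*g) = (g - 3)*(g + 3)*(g)
(4) = (l - 5)*(l^2 - 5*l) = l*(l - 5)*(l - 5)
(5) = (d - 5)*(d^2 + 3*d - 4) = (d - 5)*(d + 4)*(d - 1)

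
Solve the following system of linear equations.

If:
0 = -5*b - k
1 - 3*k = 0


Then:
b = -1/15
k = 1/3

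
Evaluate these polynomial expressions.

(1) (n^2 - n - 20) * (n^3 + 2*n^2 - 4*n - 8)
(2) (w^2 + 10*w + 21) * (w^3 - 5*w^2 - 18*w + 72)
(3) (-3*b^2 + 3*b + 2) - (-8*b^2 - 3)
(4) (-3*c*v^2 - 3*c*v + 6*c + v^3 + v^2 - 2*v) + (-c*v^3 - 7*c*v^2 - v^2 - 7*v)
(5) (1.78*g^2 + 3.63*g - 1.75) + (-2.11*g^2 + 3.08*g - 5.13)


(1) = n^5 + n^4 - 26*n^3 - 44*n^2 + 88*n + 160
(2) = w^5 + 5*w^4 - 47*w^3 - 213*w^2 + 342*w + 1512
(3) = 5*b^2 + 3*b + 5
(4) = -c*v^3 - 10*c*v^2 - 3*c*v + 6*c + v^3 - 9*v
(5) = -0.33*g^2 + 6.71*g - 6.88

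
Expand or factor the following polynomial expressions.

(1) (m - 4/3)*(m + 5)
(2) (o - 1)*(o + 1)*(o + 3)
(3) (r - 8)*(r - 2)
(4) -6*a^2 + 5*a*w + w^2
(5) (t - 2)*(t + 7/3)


(1) = m^2 + 11*m/3 - 20/3
(2) = o^3 + 3*o^2 - o - 3
(3) = r^2 - 10*r + 16
(4) = (-a + w)*(6*a + w)
(5) = t^2 + t/3 - 14/3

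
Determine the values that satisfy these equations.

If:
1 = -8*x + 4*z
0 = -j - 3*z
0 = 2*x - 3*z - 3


Then:
j = 39/8
x = -15/16
z = -13/8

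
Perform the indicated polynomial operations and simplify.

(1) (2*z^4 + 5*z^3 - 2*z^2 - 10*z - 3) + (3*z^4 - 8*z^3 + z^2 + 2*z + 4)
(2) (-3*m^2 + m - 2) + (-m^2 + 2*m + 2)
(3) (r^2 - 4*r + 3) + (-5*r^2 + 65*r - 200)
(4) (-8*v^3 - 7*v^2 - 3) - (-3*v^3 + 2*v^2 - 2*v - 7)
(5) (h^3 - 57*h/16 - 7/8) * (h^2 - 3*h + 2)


(1) = 5*z^4 - 3*z^3 - z^2 - 8*z + 1
(2) = -4*m^2 + 3*m
(3) = -4*r^2 + 61*r - 197
(4) = -5*v^3 - 9*v^2 + 2*v + 4
(5) = h^5 - 3*h^4 - 25*h^3/16 + 157*h^2/16 - 9*h/2 - 7/4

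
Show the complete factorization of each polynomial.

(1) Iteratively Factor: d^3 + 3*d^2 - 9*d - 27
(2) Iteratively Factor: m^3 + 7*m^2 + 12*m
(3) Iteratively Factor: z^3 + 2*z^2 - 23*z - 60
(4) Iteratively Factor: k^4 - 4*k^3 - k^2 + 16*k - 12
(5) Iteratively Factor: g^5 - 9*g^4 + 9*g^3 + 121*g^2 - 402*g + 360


(1) = (d + 3)*(d^2 - 9) = (d - 3)*(d + 3)*(d + 3)
(2) = (m)*(m^2 + 7*m + 12) = m*(m + 4)*(m + 3)
(3) = (z - 5)*(z^2 + 7*z + 12) = (z - 5)*(z + 3)*(z + 4)
(4) = (k - 2)*(k^3 - 2*k^2 - 5*k + 6) = (k - 2)*(k + 2)*(k^2 - 4*k + 3) = (k - 2)*(k - 1)*(k + 2)*(k - 3)
(5) = (g - 2)*(g^4 - 7*g^3 - 5*g^2 + 111*g - 180) = (g - 2)*(g + 4)*(g^3 - 11*g^2 + 39*g - 45) = (g - 3)*(g - 2)*(g + 4)*(g^2 - 8*g + 15) = (g - 5)*(g - 3)*(g - 2)*(g + 4)*(g - 3)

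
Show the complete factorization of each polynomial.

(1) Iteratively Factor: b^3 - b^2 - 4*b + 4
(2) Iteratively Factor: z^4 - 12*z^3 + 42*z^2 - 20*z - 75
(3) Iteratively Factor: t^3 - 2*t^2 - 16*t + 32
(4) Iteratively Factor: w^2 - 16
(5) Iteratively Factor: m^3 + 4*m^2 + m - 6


(1) = (b - 1)*(b^2 - 4) = (b - 2)*(b - 1)*(b + 2)
(2) = (z - 5)*(z^3 - 7*z^2 + 7*z + 15) = (z - 5)^2*(z^2 - 2*z - 3) = (z - 5)^2*(z + 1)*(z - 3)
(3) = (t - 4)*(t^2 + 2*t - 8) = (t - 4)*(t - 2)*(t + 4)
(4) = (w + 4)*(w - 4)
(5) = (m + 3)*(m^2 + m - 2) = (m + 2)*(m + 3)*(m - 1)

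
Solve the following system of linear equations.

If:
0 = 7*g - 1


Then:
g = 1/7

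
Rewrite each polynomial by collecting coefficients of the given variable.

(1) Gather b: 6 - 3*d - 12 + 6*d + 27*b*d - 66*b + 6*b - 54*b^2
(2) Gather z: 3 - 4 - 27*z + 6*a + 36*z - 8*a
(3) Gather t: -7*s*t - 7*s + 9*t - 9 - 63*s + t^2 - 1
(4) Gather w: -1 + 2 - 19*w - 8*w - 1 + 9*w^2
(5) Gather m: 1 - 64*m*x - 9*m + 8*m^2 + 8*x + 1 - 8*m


(1) = -54*b^2 + b*(27*d - 60) + 3*d - 6
(2) = -2*a + 9*z - 1
(3) = -70*s + t^2 + t*(9 - 7*s) - 10
(4) = 9*w^2 - 27*w
(5) = 8*m^2 + m*(-64*x - 17) + 8*x + 2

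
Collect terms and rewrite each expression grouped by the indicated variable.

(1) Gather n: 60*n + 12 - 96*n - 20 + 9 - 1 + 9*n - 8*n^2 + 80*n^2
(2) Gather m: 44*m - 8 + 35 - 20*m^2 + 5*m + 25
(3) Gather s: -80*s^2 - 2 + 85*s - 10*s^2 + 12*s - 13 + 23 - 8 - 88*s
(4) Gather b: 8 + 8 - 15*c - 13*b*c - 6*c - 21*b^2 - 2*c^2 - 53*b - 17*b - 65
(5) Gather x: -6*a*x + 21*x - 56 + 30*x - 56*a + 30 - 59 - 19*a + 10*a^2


(1) = 72*n^2 - 27*n
(2) = -20*m^2 + 49*m + 52
(3) = -90*s^2 + 9*s
(4) = -21*b^2 + b*(-13*c - 70) - 2*c^2 - 21*c - 49
(5) = 10*a^2 - 75*a + x*(51 - 6*a) - 85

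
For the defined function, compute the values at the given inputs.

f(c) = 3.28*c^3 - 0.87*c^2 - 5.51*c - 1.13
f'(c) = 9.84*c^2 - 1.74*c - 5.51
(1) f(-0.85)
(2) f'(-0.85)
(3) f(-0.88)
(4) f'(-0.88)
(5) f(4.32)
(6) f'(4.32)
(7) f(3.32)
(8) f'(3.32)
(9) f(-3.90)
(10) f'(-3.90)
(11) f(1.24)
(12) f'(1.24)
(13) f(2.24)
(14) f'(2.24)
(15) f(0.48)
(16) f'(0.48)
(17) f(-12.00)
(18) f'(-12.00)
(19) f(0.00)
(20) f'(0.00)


(1) = 0.91
(2) = 3.08
(3) = 0.81
(4) = 3.64
(5) = 223.27
(6) = 170.61
(7) = 91.02
(8) = 97.17
(9) = -187.44
(10) = 150.94
(11) = -3.05
(12) = 7.46
(13) = 19.03
(14) = 39.97
(15) = -3.61
(16) = -4.08
(17) = -5728.13
(18) = 1432.33
(19) = -1.13
(20) = -5.51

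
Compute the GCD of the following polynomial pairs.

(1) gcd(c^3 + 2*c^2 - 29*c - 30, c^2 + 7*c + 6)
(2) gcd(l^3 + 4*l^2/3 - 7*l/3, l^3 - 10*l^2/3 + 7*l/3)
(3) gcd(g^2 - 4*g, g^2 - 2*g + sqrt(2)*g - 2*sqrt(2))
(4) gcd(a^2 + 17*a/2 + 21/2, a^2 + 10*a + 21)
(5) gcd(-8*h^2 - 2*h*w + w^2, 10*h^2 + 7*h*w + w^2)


(1) = gcd((c - 5)*(c + 1)*(c + 6), (c + 1)*(c + 6)) = c^2 + 7*c + 6
(2) = gcd(l*(l - 1)*(l + 7/3), l*(l - 7/3)*(l - 1)) = l^2 - l
(3) = 1
(4) = gcd((a + 3/2)*(a + 7), (a + 3)*(a + 7)) = a + 7
(5) = 2*h + w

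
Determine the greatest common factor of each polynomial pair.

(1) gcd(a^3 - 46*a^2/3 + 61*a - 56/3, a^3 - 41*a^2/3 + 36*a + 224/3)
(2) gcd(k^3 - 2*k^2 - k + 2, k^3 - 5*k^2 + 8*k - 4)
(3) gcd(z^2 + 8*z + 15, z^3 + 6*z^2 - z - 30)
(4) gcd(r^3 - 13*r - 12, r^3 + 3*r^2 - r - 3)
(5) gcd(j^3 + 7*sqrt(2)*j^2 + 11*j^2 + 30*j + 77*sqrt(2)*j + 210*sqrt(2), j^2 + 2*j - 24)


(1) = gcd((a - 8)*(a - 7)*(a - 1/3), (a - 8)*(a - 7)*(a + 4/3)) = a^2 - 15*a + 56
(2) = gcd((k - 2)*(k - 1)*(k + 1), (k - 2)^2*(k - 1)) = k^2 - 3*k + 2
(3) = z^2 + 8*z + 15
(4) = r^2 + 4*r + 3
(5) = gcd((j + 5)*(j + 6)*(j + 7*sqrt(2)), (j - 4)*(j + 6)) = j + 6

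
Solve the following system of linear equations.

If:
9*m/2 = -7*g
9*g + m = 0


Then:
g = 0
m = 0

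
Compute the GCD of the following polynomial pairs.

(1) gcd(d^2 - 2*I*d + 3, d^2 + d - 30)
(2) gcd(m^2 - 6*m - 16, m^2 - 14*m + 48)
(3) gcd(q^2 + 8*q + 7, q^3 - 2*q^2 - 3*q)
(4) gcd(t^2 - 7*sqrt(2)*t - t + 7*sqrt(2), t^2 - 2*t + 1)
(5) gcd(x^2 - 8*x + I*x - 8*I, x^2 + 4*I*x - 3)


(1) = 1
(2) = m - 8
(3) = gcd((q + 1)*(q + 7), q*(q - 3)*(q + 1)) = q + 1
(4) = t - 1
(5) = gcd((x - 8)*(x + I), (x + I)*(x + 3*I)) = x + I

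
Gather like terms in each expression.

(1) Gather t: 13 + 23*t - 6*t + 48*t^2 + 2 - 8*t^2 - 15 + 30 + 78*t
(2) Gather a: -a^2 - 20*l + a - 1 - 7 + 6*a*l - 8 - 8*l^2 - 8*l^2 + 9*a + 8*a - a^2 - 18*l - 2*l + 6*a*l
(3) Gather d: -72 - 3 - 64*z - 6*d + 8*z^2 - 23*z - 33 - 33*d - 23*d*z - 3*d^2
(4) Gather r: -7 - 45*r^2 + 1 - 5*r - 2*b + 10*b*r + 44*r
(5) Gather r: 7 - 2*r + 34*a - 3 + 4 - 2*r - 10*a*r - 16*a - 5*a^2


(1) = 40*t^2 + 95*t + 30
(2) = -2*a^2 + a*(12*l + 18) - 16*l^2 - 40*l - 16
(3) = -3*d^2 + d*(-23*z - 39) + 8*z^2 - 87*z - 108
(4) = -2*b - 45*r^2 + r*(10*b + 39) - 6
(5) = -5*a^2 + 18*a + r*(-10*a - 4) + 8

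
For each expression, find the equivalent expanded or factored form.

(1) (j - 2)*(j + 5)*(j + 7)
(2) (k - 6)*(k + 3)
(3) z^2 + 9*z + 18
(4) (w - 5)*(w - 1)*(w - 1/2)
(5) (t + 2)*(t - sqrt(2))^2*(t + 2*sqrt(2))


(1) = j^3 + 10*j^2 + 11*j - 70
(2) = k^2 - 3*k - 18
(3) = (z + 3)*(z + 6)
(4) = w^3 - 13*w^2/2 + 8*w - 5/2
(5) = t^4 + 2*t^3 - 6*t^2 - 12*t + 4*sqrt(2)*t + 8*sqrt(2)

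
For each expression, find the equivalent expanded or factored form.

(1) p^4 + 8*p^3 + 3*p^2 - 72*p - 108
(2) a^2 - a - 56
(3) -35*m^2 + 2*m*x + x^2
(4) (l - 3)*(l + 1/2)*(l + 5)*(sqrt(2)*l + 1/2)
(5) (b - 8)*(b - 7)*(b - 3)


(1) = (p - 3)*(p + 2)*(p + 3)*(p + 6)
(2) = (a - 8)*(a + 7)
(3) = (-5*m + x)*(7*m + x)
(4) = sqrt(2)*l^4 + l^3/2 + 5*sqrt(2)*l^3/2 - 14*sqrt(2)*l^2 + 5*l^2/4 - 15*sqrt(2)*l/2 - 7*l - 15/4
(5) = b^3 - 18*b^2 + 101*b - 168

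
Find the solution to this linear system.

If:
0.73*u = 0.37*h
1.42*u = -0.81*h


Then:
h = 0.00
u = 0.00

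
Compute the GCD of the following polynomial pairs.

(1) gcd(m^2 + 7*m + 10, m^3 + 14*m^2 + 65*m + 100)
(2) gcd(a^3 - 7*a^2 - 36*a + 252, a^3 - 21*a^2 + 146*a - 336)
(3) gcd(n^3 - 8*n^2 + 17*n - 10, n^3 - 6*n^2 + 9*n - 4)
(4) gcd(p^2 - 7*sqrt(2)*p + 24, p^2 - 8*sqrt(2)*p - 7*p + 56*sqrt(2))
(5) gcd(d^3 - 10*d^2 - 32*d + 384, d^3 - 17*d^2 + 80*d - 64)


(1) = gcd((m + 2)*(m + 5), (m + 4)*(m + 5)^2) = m + 5
(2) = a^2 - 13*a + 42
(3) = gcd((n - 5)*(n - 2)*(n - 1), (n - 4)*(n - 1)^2) = n - 1
(4) = 1
(5) = d^2 - 16*d + 64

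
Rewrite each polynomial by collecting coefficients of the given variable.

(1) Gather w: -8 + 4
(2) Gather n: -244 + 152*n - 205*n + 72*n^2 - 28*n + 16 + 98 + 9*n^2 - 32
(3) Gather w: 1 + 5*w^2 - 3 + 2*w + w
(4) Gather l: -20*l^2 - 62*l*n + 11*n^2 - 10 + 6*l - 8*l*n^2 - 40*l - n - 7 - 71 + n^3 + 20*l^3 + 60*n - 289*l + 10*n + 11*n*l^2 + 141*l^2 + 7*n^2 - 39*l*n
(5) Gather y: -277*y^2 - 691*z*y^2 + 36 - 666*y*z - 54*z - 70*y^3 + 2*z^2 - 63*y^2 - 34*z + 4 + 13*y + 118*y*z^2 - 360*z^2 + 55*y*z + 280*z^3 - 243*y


(1) = -4
(2) = 81*n^2 - 81*n - 162
(3) = 5*w^2 + 3*w - 2
(4) = 20*l^3 + l^2*(11*n + 121) + l*(-8*n^2 - 101*n - 323) + n^3 + 18*n^2 + 69*n - 88
(5) = -70*y^3 + y^2*(-691*z - 340) + y*(118*z^2 - 611*z - 230) + 280*z^3 - 358*z^2 - 88*z + 40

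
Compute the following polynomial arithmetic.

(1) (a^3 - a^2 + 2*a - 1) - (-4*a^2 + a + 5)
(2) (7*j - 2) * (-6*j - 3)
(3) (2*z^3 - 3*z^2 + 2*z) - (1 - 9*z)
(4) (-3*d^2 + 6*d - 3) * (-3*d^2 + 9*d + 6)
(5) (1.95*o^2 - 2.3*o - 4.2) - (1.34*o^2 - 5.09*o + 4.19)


(1) = a^3 + 3*a^2 + a - 6
(2) = -42*j^2 - 9*j + 6
(3) = 2*z^3 - 3*z^2 + 11*z - 1
(4) = 9*d^4 - 45*d^3 + 45*d^2 + 9*d - 18
(5) = 0.61*o^2 + 2.79*o - 8.39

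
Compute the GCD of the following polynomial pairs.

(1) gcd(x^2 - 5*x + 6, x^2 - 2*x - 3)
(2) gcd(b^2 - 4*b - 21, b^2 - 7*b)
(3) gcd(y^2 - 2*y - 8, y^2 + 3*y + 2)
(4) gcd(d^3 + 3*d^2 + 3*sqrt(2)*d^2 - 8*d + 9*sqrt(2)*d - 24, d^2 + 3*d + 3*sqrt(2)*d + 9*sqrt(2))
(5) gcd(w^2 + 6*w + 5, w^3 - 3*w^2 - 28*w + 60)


(1) = x - 3
(2) = b - 7
(3) = y + 2
(4) = gcd((d + 3)*(d - sqrt(2))*(d + 4*sqrt(2)), (d + 3)*(d + 3*sqrt(2))) = d + 3
(5) = w + 5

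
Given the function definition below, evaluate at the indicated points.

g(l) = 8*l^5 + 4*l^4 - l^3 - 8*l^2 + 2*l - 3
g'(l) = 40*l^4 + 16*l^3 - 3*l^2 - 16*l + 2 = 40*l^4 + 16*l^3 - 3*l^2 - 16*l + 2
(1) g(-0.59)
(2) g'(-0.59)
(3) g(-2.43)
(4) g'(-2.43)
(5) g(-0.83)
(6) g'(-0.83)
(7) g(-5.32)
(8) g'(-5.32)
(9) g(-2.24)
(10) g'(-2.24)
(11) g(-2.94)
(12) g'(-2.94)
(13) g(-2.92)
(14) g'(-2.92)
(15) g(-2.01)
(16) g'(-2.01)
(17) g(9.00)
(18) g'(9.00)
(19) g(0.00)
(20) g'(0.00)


(1) = -6.85
(2) = 11.96
(3) = -579.11
(4) = 1188.30
(5) = -10.85
(6) = 23.05
(7) = -30977.05
(8) = 29634.15
(9) = -386.84
(10) = 850.01
(11) = -1510.99
(12) = 2604.99
(13) = -1459.62
(14) = 2532.77
(15) = -228.39
(16) = 545.01
(17) = 497274.00
(18) = 273719.00
(19) = -3.00
(20) = 2.00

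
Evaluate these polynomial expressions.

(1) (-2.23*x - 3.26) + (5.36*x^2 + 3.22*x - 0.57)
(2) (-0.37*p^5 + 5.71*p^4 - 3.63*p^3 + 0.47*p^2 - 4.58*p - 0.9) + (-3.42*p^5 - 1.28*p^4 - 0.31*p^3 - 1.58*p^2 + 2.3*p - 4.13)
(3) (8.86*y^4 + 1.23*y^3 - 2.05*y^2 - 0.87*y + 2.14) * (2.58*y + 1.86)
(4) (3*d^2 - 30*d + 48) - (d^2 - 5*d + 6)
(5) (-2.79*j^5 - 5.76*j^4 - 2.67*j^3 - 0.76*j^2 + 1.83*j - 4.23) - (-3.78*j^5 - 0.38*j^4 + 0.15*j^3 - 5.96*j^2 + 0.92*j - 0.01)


(1) = 5.36*x^2 + 0.99*x - 3.83
(2) = -3.79*p^5 + 4.43*p^4 - 3.94*p^3 - 1.11*p^2 - 2.28*p - 5.03
(3) = 22.8588*y^5 + 19.653*y^4 - 3.0012*y^3 - 6.0576*y^2 + 3.903*y + 3.9804
(4) = 2*d^2 - 25*d + 42
(5) = 0.99*j^5 - 5.38*j^4 - 2.82*j^3 + 5.2*j^2 + 0.91*j - 4.22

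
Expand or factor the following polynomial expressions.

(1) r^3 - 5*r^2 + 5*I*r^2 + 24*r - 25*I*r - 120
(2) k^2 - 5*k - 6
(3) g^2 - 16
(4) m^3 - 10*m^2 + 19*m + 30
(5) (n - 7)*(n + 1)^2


(1) = (r - 5)*(r - 3*I)*(r + 8*I)
(2) = (k - 6)*(k + 1)
(3) = (g - 4)*(g + 4)
(4) = (m - 6)*(m - 5)*(m + 1)
(5) = n^3 - 5*n^2 - 13*n - 7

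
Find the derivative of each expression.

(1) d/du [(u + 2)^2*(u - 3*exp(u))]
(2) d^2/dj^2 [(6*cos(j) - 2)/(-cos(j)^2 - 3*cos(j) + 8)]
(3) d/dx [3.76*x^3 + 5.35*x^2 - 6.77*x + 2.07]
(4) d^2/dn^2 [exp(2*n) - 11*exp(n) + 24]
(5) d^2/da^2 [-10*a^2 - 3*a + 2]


(1) = (u + 2)*(2*u + (1 - 3*exp(u))*(u + 2) - 6*exp(u))
(2) = 4*(27*(1 - cos(2*j))^2*cos(j) - 13*(1 - cos(2*j))^2 + 549*cos(j) + 22*cos(2*j) + 153*cos(3*j) - 6*cos(5*j) - 366)/(6*cos(j) + cos(2*j) - 15)^3
(3) = 11.28*x^2 + 10.7*x - 6.77
(4) = (4*exp(n) - 11)*exp(n)
(5) = -20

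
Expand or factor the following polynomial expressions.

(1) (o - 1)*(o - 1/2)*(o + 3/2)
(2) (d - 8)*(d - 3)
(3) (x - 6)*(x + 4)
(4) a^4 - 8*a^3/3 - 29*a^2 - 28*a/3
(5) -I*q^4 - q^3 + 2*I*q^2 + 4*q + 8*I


(1) = o^3 - 7*o/4 + 3/4
(2) = d^2 - 11*d + 24
(3) = x^2 - 2*x - 24
(4) = a*(a - 7)*(a + 1/3)*(a + 4)
(5) = (q - 2)*(q + 2)*(q - 2*I)*(-I*q + 1)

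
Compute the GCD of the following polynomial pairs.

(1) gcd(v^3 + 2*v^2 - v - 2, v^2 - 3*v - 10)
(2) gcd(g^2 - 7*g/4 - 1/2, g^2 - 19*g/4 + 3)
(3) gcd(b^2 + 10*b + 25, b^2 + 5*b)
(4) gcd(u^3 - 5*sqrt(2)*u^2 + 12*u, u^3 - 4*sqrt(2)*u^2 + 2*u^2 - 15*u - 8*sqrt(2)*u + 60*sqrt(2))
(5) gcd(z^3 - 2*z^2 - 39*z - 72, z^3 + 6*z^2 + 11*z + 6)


(1) = gcd((v - 1)*(v + 1)*(v + 2), (v - 5)*(v + 2)) = v + 2
(2) = gcd((g - 2)*(g + 1/4), (g - 4)*(g - 3/4)) = 1
(3) = b + 5
(4) = 1
(5) = z + 3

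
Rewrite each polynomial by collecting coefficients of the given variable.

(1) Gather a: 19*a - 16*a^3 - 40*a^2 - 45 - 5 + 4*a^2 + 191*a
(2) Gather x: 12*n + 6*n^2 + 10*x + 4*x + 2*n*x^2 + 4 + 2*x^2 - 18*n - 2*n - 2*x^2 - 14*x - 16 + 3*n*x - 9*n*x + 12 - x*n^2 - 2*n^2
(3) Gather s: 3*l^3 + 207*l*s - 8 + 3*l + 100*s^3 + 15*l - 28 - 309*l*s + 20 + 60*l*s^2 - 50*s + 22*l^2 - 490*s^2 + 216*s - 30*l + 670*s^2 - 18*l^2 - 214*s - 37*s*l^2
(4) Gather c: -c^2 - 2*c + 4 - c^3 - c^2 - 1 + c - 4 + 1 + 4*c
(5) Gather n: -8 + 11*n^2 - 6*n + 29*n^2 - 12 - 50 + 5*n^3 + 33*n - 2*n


(1) = -16*a^3 - 36*a^2 + 210*a - 50
(2) = 4*n^2 + 2*n*x^2 - 8*n + x*(-n^2 - 6*n)
(3) = 3*l^3 + 4*l^2 - 12*l + 100*s^3 + s^2*(60*l + 180) + s*(-37*l^2 - 102*l - 48) - 16
(4) = -c^3 - 2*c^2 + 3*c
(5) = 5*n^3 + 40*n^2 + 25*n - 70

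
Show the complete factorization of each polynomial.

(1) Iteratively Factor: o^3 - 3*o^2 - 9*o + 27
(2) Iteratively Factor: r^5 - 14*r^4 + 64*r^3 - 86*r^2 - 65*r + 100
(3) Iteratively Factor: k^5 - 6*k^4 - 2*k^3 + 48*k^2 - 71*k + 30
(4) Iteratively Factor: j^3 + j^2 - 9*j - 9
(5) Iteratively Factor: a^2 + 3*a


(1) = (o + 3)*(o^2 - 6*o + 9) = (o - 3)*(o + 3)*(o - 3)
(2) = (r - 5)*(r^4 - 9*r^3 + 19*r^2 + 9*r - 20) = (r - 5)*(r - 1)*(r^3 - 8*r^2 + 11*r + 20) = (r - 5)^2*(r - 1)*(r^2 - 3*r - 4) = (r - 5)^2*(r - 1)*(r + 1)*(r - 4)
(3) = (k - 1)*(k^4 - 5*k^3 - 7*k^2 + 41*k - 30) = (k - 2)*(k - 1)*(k^3 - 3*k^2 - 13*k + 15) = (k - 2)*(k - 1)^2*(k^2 - 2*k - 15) = (k - 2)*(k - 1)^2*(k + 3)*(k - 5)
(4) = (j + 3)*(j^2 - 2*j - 3) = (j + 1)*(j + 3)*(j - 3)
(5) = (a + 3)*(a)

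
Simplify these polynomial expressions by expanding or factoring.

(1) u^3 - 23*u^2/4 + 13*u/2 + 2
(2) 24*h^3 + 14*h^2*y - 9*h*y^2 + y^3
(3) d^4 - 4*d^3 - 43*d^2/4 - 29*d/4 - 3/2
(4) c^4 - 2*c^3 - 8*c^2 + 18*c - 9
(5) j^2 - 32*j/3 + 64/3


(1) = (u - 4)*(u - 2)*(u + 1/4)
(2) = (-6*h + y)*(-4*h + y)*(h + y)
(3) = (d - 6)*(d + 1/2)^2*(d + 1)
(4) = (c - 3)*(c - 1)^2*(c + 3)
(5) = (j - 8)*(j - 8/3)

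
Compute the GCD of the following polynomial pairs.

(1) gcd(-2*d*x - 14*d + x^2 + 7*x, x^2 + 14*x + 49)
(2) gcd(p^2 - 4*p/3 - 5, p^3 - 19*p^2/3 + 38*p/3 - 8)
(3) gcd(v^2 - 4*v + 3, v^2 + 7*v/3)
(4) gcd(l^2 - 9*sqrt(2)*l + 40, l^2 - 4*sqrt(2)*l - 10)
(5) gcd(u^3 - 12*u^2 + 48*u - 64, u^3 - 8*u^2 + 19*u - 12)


(1) = gcd((-2*d + x)*(x + 7), (x + 7)^2) = x + 7
(2) = gcd((p - 3)*(p + 5/3), (p - 3)*(p - 2)*(p - 4/3)) = p - 3
(3) = 1
(4) = l - 5*sqrt(2)
(5) = gcd((u - 4)^3, (u - 4)*(u - 3)*(u - 1)) = u - 4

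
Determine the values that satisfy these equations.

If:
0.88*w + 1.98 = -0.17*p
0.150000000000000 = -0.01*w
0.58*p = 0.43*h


Then:
h = 89.02
p = 66.00
w = -15.00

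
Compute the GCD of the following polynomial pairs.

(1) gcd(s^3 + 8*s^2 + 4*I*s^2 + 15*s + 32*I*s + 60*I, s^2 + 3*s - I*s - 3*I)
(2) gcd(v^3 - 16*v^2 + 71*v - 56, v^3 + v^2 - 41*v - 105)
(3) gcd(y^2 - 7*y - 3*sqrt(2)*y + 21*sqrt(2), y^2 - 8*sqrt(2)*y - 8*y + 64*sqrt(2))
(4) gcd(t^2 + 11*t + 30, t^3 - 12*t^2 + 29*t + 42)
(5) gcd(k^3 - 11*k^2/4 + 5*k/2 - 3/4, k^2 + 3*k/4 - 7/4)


(1) = s + 3
(2) = gcd((v - 8)*(v - 7)*(v - 1), (v - 7)*(v + 3)*(v + 5)) = v - 7
(3) = 1
(4) = 1
(5) = k - 1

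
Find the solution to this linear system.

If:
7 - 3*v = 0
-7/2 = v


Then:
No Solution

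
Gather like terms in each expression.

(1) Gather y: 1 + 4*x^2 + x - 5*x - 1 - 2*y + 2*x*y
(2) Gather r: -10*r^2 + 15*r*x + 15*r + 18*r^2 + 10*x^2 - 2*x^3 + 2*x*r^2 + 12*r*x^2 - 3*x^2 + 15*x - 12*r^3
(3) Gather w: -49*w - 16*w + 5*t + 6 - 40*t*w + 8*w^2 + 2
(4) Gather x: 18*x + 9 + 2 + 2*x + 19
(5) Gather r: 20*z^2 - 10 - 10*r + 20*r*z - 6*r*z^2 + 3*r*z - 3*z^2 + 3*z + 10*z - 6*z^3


(1) = 4*x^2 - 4*x + y*(2*x - 2)
(2) = -12*r^3 + r^2*(2*x + 8) + r*(12*x^2 + 15*x + 15) - 2*x^3 + 7*x^2 + 15*x
(3) = 5*t + 8*w^2 + w*(-40*t - 65) + 8
(4) = 20*x + 30
(5) = r*(-6*z^2 + 23*z - 10) - 6*z^3 + 17*z^2 + 13*z - 10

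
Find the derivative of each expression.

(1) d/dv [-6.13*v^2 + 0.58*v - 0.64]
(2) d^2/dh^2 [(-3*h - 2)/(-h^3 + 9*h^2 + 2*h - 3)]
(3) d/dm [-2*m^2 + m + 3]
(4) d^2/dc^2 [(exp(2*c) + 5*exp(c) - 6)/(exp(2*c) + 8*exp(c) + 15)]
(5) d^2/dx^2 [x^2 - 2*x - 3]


(1) = 0.58 - 12.26*v
(2) = 2*((3*h + 2)*(-3*h^2 + 18*h + 2)^2 + 3*(-3*h^2 + 18*h - (h - 3)*(3*h + 2) + 2)*(h^3 - 9*h^2 - 2*h + 3))/(h^3 - 9*h^2 - 2*h + 3)^3
(3) = 1 - 4*m
(4) = 3*(-exp(4*c) - 20*exp(3*c) - 78*exp(2*c) + 92*exp(c) + 615)*exp(c)/(exp(6*c) + 24*exp(5*c) + 237*exp(4*c) + 1232*exp(3*c) + 3555*exp(2*c) + 5400*exp(c) + 3375)
(5) = 2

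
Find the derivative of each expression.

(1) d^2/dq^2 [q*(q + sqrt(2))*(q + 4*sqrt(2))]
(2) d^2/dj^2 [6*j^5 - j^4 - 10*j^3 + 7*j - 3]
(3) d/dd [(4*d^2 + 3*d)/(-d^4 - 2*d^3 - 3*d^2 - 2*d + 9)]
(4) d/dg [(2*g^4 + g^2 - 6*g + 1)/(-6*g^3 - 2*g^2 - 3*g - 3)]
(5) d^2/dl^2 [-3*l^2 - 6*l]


(1) = 6*q + 10*sqrt(2)
(2) = 12*j*(10*j^2 - j - 5)
(3) = (8*d^5 + 17*d^4 + 12*d^3 + d^2 + 72*d + 27)/(d^8 + 4*d^7 + 10*d^6 + 16*d^5 - d^4 - 24*d^3 - 50*d^2 - 36*d + 81)
(4) = (-12*g^6 - 8*g^5 - 12*g^4 - 96*g^3 + 3*g^2 - 2*g + 21)/(36*g^6 + 24*g^5 + 40*g^4 + 48*g^3 + 21*g^2 + 18*g + 9)
(5) = -6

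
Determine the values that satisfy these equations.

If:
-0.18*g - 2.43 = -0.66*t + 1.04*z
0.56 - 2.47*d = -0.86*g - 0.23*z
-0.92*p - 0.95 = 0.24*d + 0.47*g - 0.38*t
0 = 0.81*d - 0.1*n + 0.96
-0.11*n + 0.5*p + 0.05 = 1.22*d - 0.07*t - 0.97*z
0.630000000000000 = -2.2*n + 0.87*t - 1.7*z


Then:
d = -1.05
g = -3.21
n = 1.08
p = 0.92
t = 0.08
z = -1.73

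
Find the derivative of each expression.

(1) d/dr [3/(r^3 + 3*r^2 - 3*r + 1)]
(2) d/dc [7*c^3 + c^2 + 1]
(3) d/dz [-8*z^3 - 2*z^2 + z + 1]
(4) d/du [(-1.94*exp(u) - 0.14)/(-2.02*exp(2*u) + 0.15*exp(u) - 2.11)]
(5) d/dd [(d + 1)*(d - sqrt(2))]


(1) = 9*(-r^2 - 2*r + 1)/(r^3 + 3*r^2 - 3*r + 1)^2
(2) = c*(21*c + 2)
(3) = -24*z^2 - 4*z + 1
(4) = (-3.9188*exp(2*u) - 0.5656*exp(u) + 4.1144)*exp(u)/(4.0804*exp(4*u) - 0.606*exp(3*u) + 8.5469*exp(2*u) - 0.633*exp(u) + 4.4521)
(5) = 2*d - sqrt(2) + 1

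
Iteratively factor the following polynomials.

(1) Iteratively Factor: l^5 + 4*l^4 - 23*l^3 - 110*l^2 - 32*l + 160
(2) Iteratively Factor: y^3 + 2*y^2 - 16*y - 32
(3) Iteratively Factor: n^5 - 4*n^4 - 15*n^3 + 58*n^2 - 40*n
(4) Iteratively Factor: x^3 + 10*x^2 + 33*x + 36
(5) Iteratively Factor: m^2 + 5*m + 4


(1) = (l - 5)*(l^4 + 9*l^3 + 22*l^2 - 32) = (l - 5)*(l + 4)*(l^3 + 5*l^2 + 2*l - 8) = (l - 5)*(l + 2)*(l + 4)*(l^2 + 3*l - 4) = (l - 5)*(l - 1)*(l + 2)*(l + 4)*(l + 4)
(2) = (y + 4)*(y^2 - 2*y - 8) = (y - 4)*(y + 4)*(y + 2)
(3) = (n + 4)*(n^4 - 8*n^3 + 17*n^2 - 10*n) = (n - 1)*(n + 4)*(n^3 - 7*n^2 + 10*n) = n*(n - 1)*(n + 4)*(n^2 - 7*n + 10) = n*(n - 2)*(n - 1)*(n + 4)*(n - 5)
(4) = (x + 3)*(x^2 + 7*x + 12) = (x + 3)*(x + 4)*(x + 3)
(5) = (m + 4)*(m + 1)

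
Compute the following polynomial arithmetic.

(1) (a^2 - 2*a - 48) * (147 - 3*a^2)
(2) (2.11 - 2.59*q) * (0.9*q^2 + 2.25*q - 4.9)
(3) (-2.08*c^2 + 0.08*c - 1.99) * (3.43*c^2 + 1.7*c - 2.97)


(1) = -3*a^4 + 6*a^3 + 291*a^2 - 294*a - 7056
(2) = -2.331*q^3 - 3.9285*q^2 + 17.4385*q - 10.339
(3) = -7.1344*c^4 - 3.2616*c^3 - 0.5121*c^2 - 3.6206*c + 5.9103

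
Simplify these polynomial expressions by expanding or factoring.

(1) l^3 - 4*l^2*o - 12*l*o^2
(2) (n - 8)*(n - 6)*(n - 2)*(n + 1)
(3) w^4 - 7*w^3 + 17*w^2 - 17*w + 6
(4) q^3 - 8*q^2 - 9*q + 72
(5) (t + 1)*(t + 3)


(1) = l*(l - 6*o)*(l + 2*o)
(2) = n^4 - 15*n^3 + 60*n^2 - 20*n - 96
(3) = (w - 3)*(w - 2)*(w - 1)^2
(4) = (q - 8)*(q - 3)*(q + 3)
(5) = t^2 + 4*t + 3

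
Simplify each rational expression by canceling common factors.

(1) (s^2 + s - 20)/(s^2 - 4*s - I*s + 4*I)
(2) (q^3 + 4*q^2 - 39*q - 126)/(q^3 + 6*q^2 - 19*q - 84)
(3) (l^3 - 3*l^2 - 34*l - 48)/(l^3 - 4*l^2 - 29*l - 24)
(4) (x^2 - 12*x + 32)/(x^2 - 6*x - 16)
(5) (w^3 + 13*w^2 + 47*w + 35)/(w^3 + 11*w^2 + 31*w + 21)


(1) = (s + 5)/(s - I)
(2) = (q - 6)/(q - 4)
(3) = (l + 2)/(l + 1)
(4) = (x - 4)/(x + 2)
(5) = (w + 5)/(w + 3)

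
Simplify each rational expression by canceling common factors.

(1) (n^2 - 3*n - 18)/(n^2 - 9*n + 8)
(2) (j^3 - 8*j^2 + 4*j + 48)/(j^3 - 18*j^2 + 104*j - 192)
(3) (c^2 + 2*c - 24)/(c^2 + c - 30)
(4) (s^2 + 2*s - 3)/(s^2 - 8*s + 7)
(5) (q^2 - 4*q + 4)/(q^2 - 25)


(1) = (n^2 - 3*n - 18)/(n^2 - 9*n + 8)
(2) = (j + 2)/(j - 8)
(3) = (c - 4)/(c - 5)
(4) = (s + 3)/(s - 7)
(5) = (q^2 - 4*q + 4)/(q^2 - 25)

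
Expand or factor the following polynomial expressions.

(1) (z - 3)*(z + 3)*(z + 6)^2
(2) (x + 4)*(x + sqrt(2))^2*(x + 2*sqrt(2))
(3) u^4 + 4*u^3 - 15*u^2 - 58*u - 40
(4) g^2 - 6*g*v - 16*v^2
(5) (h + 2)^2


(1) = z^4 + 12*z^3 + 27*z^2 - 108*z - 324
(2) = x^4 + 4*x^3 + 4*sqrt(2)*x^3 + 10*x^2 + 16*sqrt(2)*x^2 + 4*sqrt(2)*x + 40*x + 16*sqrt(2)
(3) = (u - 4)*(u + 1)*(u + 2)*(u + 5)
(4) = (g - 8*v)*(g + 2*v)
(5) = h^2 + 4*h + 4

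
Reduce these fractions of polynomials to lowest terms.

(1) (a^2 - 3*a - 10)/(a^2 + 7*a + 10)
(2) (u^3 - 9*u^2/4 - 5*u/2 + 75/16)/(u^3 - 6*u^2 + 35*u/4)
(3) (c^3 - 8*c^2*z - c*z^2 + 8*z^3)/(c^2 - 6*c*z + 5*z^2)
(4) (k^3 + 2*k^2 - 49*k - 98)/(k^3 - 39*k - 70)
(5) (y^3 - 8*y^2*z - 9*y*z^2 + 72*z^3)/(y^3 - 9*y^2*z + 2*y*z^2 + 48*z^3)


(1) = (a - 5)/(a + 5)
(2) = (8*u^2 + 2*u - 15)/(8*u^2 - 28*u)
(3) = (-c^2 + 7*c*z + 8*z^2)/(-c + 5*z)
(4) = (k + 7)/(k + 5)
(5) = (y + 3*z)/(y + 2*z)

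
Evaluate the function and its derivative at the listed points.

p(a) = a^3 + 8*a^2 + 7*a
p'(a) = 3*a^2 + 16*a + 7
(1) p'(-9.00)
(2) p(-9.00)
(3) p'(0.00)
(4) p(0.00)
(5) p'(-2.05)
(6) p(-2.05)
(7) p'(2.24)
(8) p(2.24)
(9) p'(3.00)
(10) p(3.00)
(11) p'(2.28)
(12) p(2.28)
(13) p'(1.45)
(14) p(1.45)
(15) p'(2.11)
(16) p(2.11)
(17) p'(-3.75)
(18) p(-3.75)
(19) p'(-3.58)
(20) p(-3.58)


(1) = 106.00
(2) = -144.00
(3) = 7.00
(4) = 0.00
(5) = -13.19
(6) = 10.65
(7) = 57.89
(8) = 67.06
(9) = 82.00
(10) = 120.00
(11) = 59.08
(12) = 69.40
(13) = 36.51
(14) = 30.02
(15) = 54.12
(16) = 59.78
(17) = -10.81
(18) = 33.52
(19) = -11.83
(20) = 31.59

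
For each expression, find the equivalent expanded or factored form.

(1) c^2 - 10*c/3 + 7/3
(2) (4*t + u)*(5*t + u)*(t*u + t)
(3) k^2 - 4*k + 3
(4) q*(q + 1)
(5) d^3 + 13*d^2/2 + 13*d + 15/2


(1) = (c - 7/3)*(c - 1)
(2) = 20*t^3*u + 20*t^3 + 9*t^2*u^2 + 9*t^2*u + t*u^3 + t*u^2
(3) = (k - 3)*(k - 1)
(4) = q^2 + q
(5) = (d + 1)*(d + 5/2)*(d + 3)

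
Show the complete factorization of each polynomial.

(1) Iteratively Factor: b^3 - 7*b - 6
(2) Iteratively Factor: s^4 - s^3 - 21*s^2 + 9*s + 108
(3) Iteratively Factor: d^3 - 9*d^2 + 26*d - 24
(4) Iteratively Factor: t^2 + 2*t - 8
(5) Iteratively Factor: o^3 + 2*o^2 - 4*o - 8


(1) = (b + 1)*(b^2 - b - 6) = (b - 3)*(b + 1)*(b + 2)
(2) = (s + 3)*(s^3 - 4*s^2 - 9*s + 36) = (s - 4)*(s + 3)*(s^2 - 9) = (s - 4)*(s - 3)*(s + 3)*(s + 3)
(3) = (d - 4)*(d^2 - 5*d + 6) = (d - 4)*(d - 2)*(d - 3)
(4) = (t + 4)*(t - 2)
(5) = (o + 2)*(o^2 - 4) = (o + 2)^2*(o - 2)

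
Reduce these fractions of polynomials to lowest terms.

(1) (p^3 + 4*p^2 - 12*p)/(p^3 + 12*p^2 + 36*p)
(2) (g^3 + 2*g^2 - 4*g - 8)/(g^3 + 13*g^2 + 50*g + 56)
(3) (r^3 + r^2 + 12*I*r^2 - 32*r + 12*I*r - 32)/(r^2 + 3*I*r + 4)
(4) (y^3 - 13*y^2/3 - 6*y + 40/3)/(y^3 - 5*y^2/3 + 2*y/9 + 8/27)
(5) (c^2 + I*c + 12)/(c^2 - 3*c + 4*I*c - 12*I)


(1) = (p - 2)/(p + 6)
(2) = (g^2 - 4)/(g^2 + 11*g + 28)
(3) = (r^2 + r*(1 + 8*I) + 8*I)/(r - I)
(4) = (9*y^2 - 27*y - 90)/(9*y^2 - 3*y - 2)
(5) = (c - 3*I)/(c - 3)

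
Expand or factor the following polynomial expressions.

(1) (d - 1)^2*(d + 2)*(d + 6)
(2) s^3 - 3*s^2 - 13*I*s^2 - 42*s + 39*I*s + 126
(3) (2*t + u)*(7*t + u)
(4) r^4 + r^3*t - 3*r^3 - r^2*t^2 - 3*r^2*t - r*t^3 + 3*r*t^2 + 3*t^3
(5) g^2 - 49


(1) = d^4 + 6*d^3 - 3*d^2 - 16*d + 12
(2) = (s - 3)*(s - 7*I)*(s - 6*I)
(3) = 14*t^2 + 9*t*u + u^2
(4) = (r - 3)*(r - t)*(r + t)^2
(5) = (g - 7)*(g + 7)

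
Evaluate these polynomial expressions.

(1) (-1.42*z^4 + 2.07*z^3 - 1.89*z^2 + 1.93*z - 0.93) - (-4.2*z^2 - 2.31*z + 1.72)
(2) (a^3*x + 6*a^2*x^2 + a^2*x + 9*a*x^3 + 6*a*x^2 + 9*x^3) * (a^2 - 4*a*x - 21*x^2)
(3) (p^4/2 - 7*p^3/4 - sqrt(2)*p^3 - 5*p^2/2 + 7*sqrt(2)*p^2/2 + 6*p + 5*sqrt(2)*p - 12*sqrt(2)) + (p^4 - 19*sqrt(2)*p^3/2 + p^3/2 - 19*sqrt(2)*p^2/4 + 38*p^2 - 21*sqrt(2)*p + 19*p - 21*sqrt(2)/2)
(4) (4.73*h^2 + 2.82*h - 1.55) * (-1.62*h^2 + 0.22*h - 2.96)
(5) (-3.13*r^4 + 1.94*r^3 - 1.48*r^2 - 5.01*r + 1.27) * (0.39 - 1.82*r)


(1) = -1.42*z^4 + 2.07*z^3 + 2.31*z^2 + 4.24*z - 2.65
(2) = a^5*x + 2*a^4*x^2 + a^4*x - 36*a^3*x^3 + 2*a^3*x^2 - 162*a^2*x^4 - 36*a^2*x^3 - 189*a*x^5 - 162*a*x^4 - 189*x^5
(3) = 3*p^4/2 - 21*sqrt(2)*p^3/2 - 5*p^3/4 - 5*sqrt(2)*p^2/4 + 71*p^2/2 - 16*sqrt(2)*p + 25*p - 45*sqrt(2)/2
(4) = -7.6626*h^4 - 3.5278*h^3 - 10.8694*h^2 - 8.6882*h + 4.588
(5) = 5.6966*r^5 - 4.7515*r^4 + 3.4502*r^3 + 8.541*r^2 - 4.2653*r + 0.4953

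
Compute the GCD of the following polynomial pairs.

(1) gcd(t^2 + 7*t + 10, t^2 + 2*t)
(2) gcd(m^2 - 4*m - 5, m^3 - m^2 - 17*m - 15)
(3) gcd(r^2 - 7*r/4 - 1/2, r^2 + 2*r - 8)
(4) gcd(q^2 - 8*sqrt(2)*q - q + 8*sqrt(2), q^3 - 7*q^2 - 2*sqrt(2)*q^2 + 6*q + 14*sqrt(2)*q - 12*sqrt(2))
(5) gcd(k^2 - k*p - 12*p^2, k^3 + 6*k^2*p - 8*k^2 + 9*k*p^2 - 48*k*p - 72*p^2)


(1) = t + 2
(2) = gcd((m - 5)*(m + 1), (m - 5)*(m + 1)*(m + 3)) = m^2 - 4*m - 5
(3) = r - 2
(4) = gcd((q - 1)*(q - 8*sqrt(2)), (q - 6)*(q - 1)*(q - 2*sqrt(2))) = q - 1
(5) = gcd((k - 4*p)*(k + 3*p), (k - 8)*(k + 3*p)^2) = k + 3*p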